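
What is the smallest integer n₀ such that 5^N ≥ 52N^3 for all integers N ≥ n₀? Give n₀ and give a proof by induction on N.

At N = 5: 3125 < 6500, so the inequality fails and n₀ ≥ 6. We prove 5^N ≥ 52N^3 for all N ≥ 6.
Base case (N = 6): 5^N = 15625 and 52N^3 = 11232, so 15625 ≥ 11232.
Inductive step: suppose the statement holds for some r ≥ 6, so 5^r ≥ 52r^3.
Then 5^(r + 1) = 5·(5^r) ≥ 5·(52r^3).
Also, for r ≥ 6 we have 5·(52r^3) ≥ 52(r+1)^3, since 5 ≥ (1 + 1/r)^3 for all r ≥ 6.
Combining, 5^(r + 1) ≥ 52(r+1)^3.
This completes the induction.
Hence the smallest such n₀ is 6.

n₀ = 6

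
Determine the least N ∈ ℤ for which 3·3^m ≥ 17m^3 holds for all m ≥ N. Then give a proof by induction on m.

At m = 6: 2187 < 3672, so the inequality fails and N ≥ 7. We prove 3·3^m ≥ 17m^3 for all m ≥ 7.
Base case (m = 7): 3·3^m = 6561 and 17m^3 = 5831, so 6561 ≥ 5831.
Inductive step: assume the claim holds for m = p, so 3·3^p ≥ 17p^3.
Then 3·3^(p + 1) = 3·(3·3^p) ≥ 3·(17p^3).
Also, for p ≥ 7 we have 3·(17p^3) ≥ 17(p+1)^3, since 3 ≥ (1 + 1/p)^3 for all p ≥ 7.
Combining, 3·3^(p + 1) ≥ 17(p+1)^3.
This completes the induction.
Hence the smallest such N is 7.

N = 7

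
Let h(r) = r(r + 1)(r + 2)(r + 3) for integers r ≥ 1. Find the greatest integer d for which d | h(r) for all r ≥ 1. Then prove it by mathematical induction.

d = 24

Computing the first values: h(1) = 24 and h(2) = 120; gcd(24, 120) = 24, so d ≤ 24.
We prove 24 | r(r + 1)(r + 2)(r + 3) for all r ≥ 1 by induction on r.
Base step (r = 1): h(1) = 24 = 24·(1), so 24 | h(1).
Inductive step: suppose the statement holds for some k ≥ 1, i.e. 24 | h(k). Then
h(k+1) − h(k) = (k+1)·(k+2)·(k+3)·(k+4) − k·(k+1)·(k+2)·(k+3) = (k+1)·(k+2)·(k+3)·[(k+4) − k] = 4·(k+1)·(k+2)·(k+3). The product of 3 consecutive integers is divisible by (3)! = 6, so h(k+1) − h(k) is divisible by 4·6 = 24. By the inductive hypothesis 24 | h(k), hence 24 | h(k+1).
Hence, by induction on r, the claim holds for every r ≥ 1.
Therefore the largest such d is 24.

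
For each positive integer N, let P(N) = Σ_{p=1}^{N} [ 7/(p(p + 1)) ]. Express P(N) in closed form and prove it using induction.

P(N) = 7N/(N + 1)

We claim P(N) = 7N/(N + 1) for all N ≥ 1.
For the base case N = 1: P(1) = 7/2, and the closed form gives 7/2. They agree.
Suppose the result is true for N = p, so P(p) = 7p/(p + 1).
Then P(p+1) = P(p) + (7/((p + 1)(p + 2))) = (7p/(p + 1)) + (7/((p + 1)(p + 2))).
Simplifying, P(p+1) = 7(p + 1)/(p + 2) = 7(p+1)/((p+1) + 1),
which is the closed form with N = p+1.
Hence, by induction on N, the claim holds for every N ≥ 1.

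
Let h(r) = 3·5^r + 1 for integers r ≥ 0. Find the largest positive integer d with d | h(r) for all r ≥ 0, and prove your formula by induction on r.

d = 4

Computing the first values: h(0) = 4 and h(1) = 16; gcd(4, 16) = 4, so d ≤ 4.
We prove 4 | 3·5^r + 1 for all r ≥ 0 by induction on r.
For the base case r = 0: h(0) = 4 = 4·(1), so 4 | h(0).
Inductive step: assume the claim holds for r = m, i.e. 4 | h(m). Then
h(m+1) = 3·5^(m+1) + 1 = 5·(3·5^m + 1) - 4 = 5·h(m) - 4. The first term is divisible by 4 by the inductive hypothesis, and -4 is divisible by 4. Hence 4 | h(m+1).
By the principle of mathematical induction, the result holds for all r ≥ 0.
Therefore the largest such d is 4.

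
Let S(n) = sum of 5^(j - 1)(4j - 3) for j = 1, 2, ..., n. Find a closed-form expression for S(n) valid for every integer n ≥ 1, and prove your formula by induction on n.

S(n) = 5^n(n - 1) + 1

We claim S(n) = 5^n(n - 1) + 1 for all n ≥ 1.
When n = 1: S(1) = 1, and the closed form gives 1. They agree.
For the inductive step, assume it holds for an arbitrary j ≥ 1, so S(j) = 5^j(j - 1) + 1.
Then S(j+1) = S(j) + (5^j(4j + 1)) = (5^j(j - 1) + 1) + (5^j(4j + 1)).
Simplifying, S(j+1) = 5^(j + 1)j + 1 = 5^(j+1)((j+1) - 1) + 1,
which is the closed form with n = j+1.
By induction, the statement is established for all n ≥ 1.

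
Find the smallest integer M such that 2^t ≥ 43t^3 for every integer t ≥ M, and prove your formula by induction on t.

M = 18

At t = 17: 131072 < 211259, so the inequality fails and M ≥ 18. We prove 2^t ≥ 43t^3 for all t ≥ 18.
When t = 18: 2^t = 262144 and 43t^3 = 250776, so 262144 ≥ 250776.
For the inductive step, assume it holds for an arbitrary j ≥ 18, so 2^j ≥ 43j^3.
Then 2^(j + 1) = 2·(2^j) ≥ 2·(43j^3).
Also, for j ≥ 18 we have 2·(43j^3) ≥ 43(j+1)^3, since 2 ≥ (1 + 1/j)^3 for all j ≥ 18.
Combining, 2^(j + 1) ≥ 43(j+1)^3.
This completes the induction.
Hence the smallest such M is 18.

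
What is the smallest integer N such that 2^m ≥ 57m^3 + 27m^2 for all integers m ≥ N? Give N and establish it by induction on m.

N = 19

At m = 18: 262144 < 341172, so the inequality fails and N ≥ 19. We prove 2^m ≥ 57m^3 + 27m^2 for all m ≥ 19.
For the base case m = 19: 2^m = 524288 and 57m^3 + 27m^2 = 400710, so 524288 ≥ 400710.
Inductive step: assume the claim holds for m = r, so 2^r ≥ 57r^3 + 27r^2.
Then 2^(r + 1) = 2·(2^r) ≥ 2·(57r^3 + 27r^2).
Also, for r ≥ 19 we have 2·(57r^3 + 27r^2) ≥ 57(r+1)^3 + 27(r+1)^2, since 2·(57r^3 + 27r^2) − (57(r+1)^3 + 27(r+1)^2) = 57r^3 - 144r^2 - 225r - 84, which is nonnegative for all r ≥ 19.
Combining, 2^(r + 1) ≥ 57(r+1)^3 + 27(r+1)^2.
This completes the induction.
Hence the smallest such N is 19.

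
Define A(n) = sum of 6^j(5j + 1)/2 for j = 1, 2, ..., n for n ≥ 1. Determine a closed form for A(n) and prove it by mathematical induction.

A(n) = 3·6^n·n

We claim A(n) = 3·6^n·n for all n ≥ 1.
For the base case n = 1: A(1) = 18, and the closed form gives 18. They agree.
Inductive step: assume the claim holds for n = j, so A(j) = 3·6^j·j.
Then A(j+1) = A(j) + (6^j(15j + 18)) = (3·6^j·j) + (6^j(15j + 18)).
Simplifying, A(j+1) = 18·6^j(j + 1) = 3·6^(j+1)·(j+1),
which is the closed form with n = j+1.
Hence, by induction on n, the claim holds for every n ≥ 1.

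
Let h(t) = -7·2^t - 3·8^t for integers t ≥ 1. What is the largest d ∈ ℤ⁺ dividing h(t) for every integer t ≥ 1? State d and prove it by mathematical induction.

d = 2

Computing the first values: h(1) = -38 and h(2) = -220; gcd(-38, -220) = 2, so d ≤ 2.
We prove 2 | -7·2^t - 3·8^t for all t ≥ 1 by induction on t.
When t = 1: h(1) = -38 = 2·(-19), so 2 | h(1).
Suppose the result is true for t = r, i.e. 2 | h(r). Then
h(r+1) − 8·h(r) = (-7·2^(r+1) - 3·8^(r+1)) − 8·(-7·2^r - 3·8^r) = (-7)·2^r·(2 − 8) = (42)·2^r. Since 2 | h(r) by the inductive hypothesis, 2 | 8·h(r); and 2 | 42 since 42 = 2·21. Therefore 2 | h(r+1).
This completes the induction.
Therefore the largest such d is 2.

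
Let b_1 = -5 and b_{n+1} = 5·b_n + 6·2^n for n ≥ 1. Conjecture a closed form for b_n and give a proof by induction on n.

b_n = -2^(n + 1) - 5^(n - 1)

Computing the first terms: b_1 = -5, b_2 = -13, b_3 = -41. This suggests b_n = -2^(n + 1) - 5^(n - 1).
Base case (n = 1): the formula gives -5 = -5 = b_1.
Inductive step: assume the claim holds for n = m, so b_m = -2^(m + 1) - 5^(m - 1).
Then b_{m+1} = 5·b_m + 6·2^m = 5·(-2^(m + 1) - 5^(m - 1)) + 6·2^m = -2^(m + 2) - 5^m = -2^((m+1) + 1) - 5^((m+1) - 1),
which is the claimed formula at n = m+1.
By the principle of mathematical induction, the result holds for all n ≥ 1.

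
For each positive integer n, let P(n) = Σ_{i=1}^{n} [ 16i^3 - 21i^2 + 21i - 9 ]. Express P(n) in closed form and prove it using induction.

We claim P(n) = n(4n^3 + n^2 + 4n - 2) for all n ≥ 1.
Base case (n = 1): P(1) = 7, and the closed form gives 7. They agree.
Suppose the result is true for n = i, so P(i) = i(4i^3 + i^2 + 4i - 2).
Then P(i+1) = P(i) + (16i^3 + 27i^2 + 27i + 7) = (i(4i^3 + i^2 + 4i - 2)) + (16i^3 + 27i^2 + 27i + 7).
Simplifying, P(i+1) = (i + 1)(4i^3 + 13i^2 + 18i + 7) = (i+1)(4(i+1)^3 + (i+1)^2 + 4(i+1) - 2),
which is the closed form with n = i+1.
Hence, by induction on n, the claim holds for every n ≥ 1.

P(n) = n(4n^3 + n^2 + 4n - 2)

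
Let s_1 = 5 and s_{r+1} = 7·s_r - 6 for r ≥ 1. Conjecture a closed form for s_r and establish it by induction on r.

Computing the first terms: s_1 = 5, s_2 = 29, s_3 = 197. This suggests s_r = 4·7^(r - 1) + 1.
Base case (r = 1): the formula gives 5 = 5 = s_1.
Inductive step: suppose the statement holds for some p ≥ 1, so s_p = 4·7^(p - 1) + 1.
Then s_{p+1} = 7·s_p - 6 = 7·(4·7^(p - 1) + 1) - 6 = 4·7^p + 1 = 4·7^((p+1) - 1) + 1,
which is the claimed formula at r = p+1.
By induction, the statement is established for all r ≥ 1.

s_r = 4·7^(r - 1) + 1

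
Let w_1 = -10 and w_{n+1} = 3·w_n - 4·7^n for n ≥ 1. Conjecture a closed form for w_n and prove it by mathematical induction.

w_n = -3^n - 7^n

Computing the first terms: w_1 = -10, w_2 = -58, w_3 = -370. This suggests w_n = -3^n - 7^n.
For the base case n = 1: the formula gives -10 = -10 = w_1.
Suppose the result is true for n = r, so w_r = -3^r - 7^r.
Then w_{r+1} = 3·w_r - 4·7^r = 3·(-3^r - 7^r) - 4·7^r = -3^(r + 1) - 7^(r + 1),
which is the claimed formula at n = r+1.
By the principle of mathematical induction, the result holds for all n ≥ 1.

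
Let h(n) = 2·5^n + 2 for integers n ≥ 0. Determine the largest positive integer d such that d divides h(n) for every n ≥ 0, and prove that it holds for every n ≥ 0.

Computing the first values: h(0) = 4 and h(1) = 12; gcd(4, 12) = 4, so d ≤ 4.
We prove 4 | 2·5^n + 2 for all n ≥ 0 by induction on n.
Base case (n = 0): h(0) = 4 = 4·(1), so 4 | h(0).
Suppose the result is true for n = r, i.e. 4 | h(r). Then
h(r+1) = 2·5^(r+1) + 2 = 5·(2·5^r + 2) - 8 = 5·h(r) - 8. The first term is divisible by 4 by the inductive hypothesis, and -8 is divisible by 4. Hence 4 | h(r+1).
By the principle of mathematical induction, the result holds for all n ≥ 0.
Therefore the largest such d is 4.

d = 4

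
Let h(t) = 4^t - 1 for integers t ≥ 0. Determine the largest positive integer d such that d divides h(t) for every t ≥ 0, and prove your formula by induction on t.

Computing the first values: h(0) = 0 and h(1) = 3; gcd(0, 3) = 3, so d ≤ 3.
We prove 3 | 4^t - 1 for all t ≥ 0 by induction on t.
Base case (t = 0): h(0) = 0 = 3·(0), so 3 | h(0).
For the inductive step, assume it holds for an arbitrary k ≥ 0, i.e. 3 | h(k). Then
h(k+1) = 4^(k+1) - 1 = 4·(4^k - 1) + 3 = 4·h(k) + 3. The first term is divisible by 3 by the inductive hypothesis, and 3 is divisible by 3. Hence 3 | h(k+1).
This completes the induction.
Therefore the largest such d is 3.

d = 3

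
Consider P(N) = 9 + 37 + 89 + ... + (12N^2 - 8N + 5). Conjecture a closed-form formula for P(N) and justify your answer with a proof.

We claim P(N) = N(4N^2 + 2N + 3) for all N ≥ 1.
When N = 1: P(1) = 9, and the closed form gives 9. They agree.
Inductive step: suppose the statement holds for some j ≥ 1, so P(j) = j(4j^2 + 2j + 3).
Then P(j+1) = P(j) + (12j^2 + 16j + 9) = (j(4j^2 + 2j + 3)) + (12j^2 + 16j + 9).
Simplifying, P(j+1) = (j + 1)(4j^2 + 10j + 9) = (j+1)(4(j+1)^2 + 2(j+1) + 3),
which is the closed form with N = j+1.
By induction, the statement is established for all N ≥ 1.

P(N) = N(4N^2 + 2N + 3)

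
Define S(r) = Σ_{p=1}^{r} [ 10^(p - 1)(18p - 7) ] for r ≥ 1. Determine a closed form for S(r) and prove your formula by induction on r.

S(r) = 10^r(2r - 1) + 1

We claim S(r) = 10^r(2r - 1) + 1 for all r ≥ 1.
When r = 1: S(1) = 11, and the closed form gives 11. They agree.
Inductive step: assume the claim holds for r = p, so S(p) = 10^p(2p - 1) + 1.
Then S(p+1) = S(p) + (10^p(18p + 11)) = (10^p(2p - 1) + 1) + (10^p(18p + 11)).
Simplifying, S(p+1) = 20·10^p·p + 10·10^p + 1 = 10^(p+1)(2(p+1) - 1) + 1,
which is the closed form with r = p+1.
Hence, by induction on r, the claim holds for every r ≥ 1.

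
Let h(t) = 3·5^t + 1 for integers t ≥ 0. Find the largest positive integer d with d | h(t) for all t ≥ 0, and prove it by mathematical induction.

d = 4

Computing the first values: h(0) = 4 and h(1) = 16; gcd(4, 16) = 4, so d ≤ 4.
We prove 4 | 3·5^t + 1 for all t ≥ 0 by induction on t.
Base case (t = 0): h(0) = 4 = 4·(1), so 4 | h(0).
For the inductive step, assume it holds for an arbitrary m ≥ 0, i.e. 4 | h(m). Then
h(m+1) = 3·5^(m+1) + 1 = 5·(3·5^m + 1) - 4 = 5·h(m) - 4. The first term is divisible by 4 by the inductive hypothesis, and -4 is divisible by 4. Hence 4 | h(m+1).
This completes the induction.
Therefore the largest such d is 4.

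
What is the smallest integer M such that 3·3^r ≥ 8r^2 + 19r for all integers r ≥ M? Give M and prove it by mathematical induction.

At r = 3: 81 < 129, so the inequality fails and M ≥ 4. We prove 3·3^r ≥ 8r^2 + 19r for all r ≥ 4.
Base case (r = 4): 3·3^r = 243 and 8r^2 + 19r = 204, so 243 ≥ 204.
For the inductive step, assume it holds for an arbitrary j ≥ 4, so 3·3^j ≥ 8j^2 + 19j.
Then 3·3^(j + 1) = 3·(3·3^j) ≥ 3·(8j^2 + 19j).
Also, for j ≥ 4 we have 3·(8j^2 + 19j) ≥ 8(j+1)^2 + 19(j+1), since 3·(8j^2 + 19j) − (8(j+1)^2 + 19(j+1)) = 16j^2 + 22j - 27, which is nonnegative for all j ≥ 4.
Combining, 3·3^(j + 1) ≥ 8(j+1)^2 + 19(j+1).
This completes the induction.
Hence the smallest such M is 4.

M = 4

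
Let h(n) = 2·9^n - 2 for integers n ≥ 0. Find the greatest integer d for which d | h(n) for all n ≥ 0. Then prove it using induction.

Computing the first values: h(0) = 0 and h(1) = 16; gcd(0, 16) = 16, so d ≤ 16.
We prove 16 | 2·9^n - 2 for all n ≥ 0 by induction on n.
For the base case n = 0: h(0) = 0 = 16·(0), so 16 | h(0).
For the inductive step, assume it holds for an arbitrary k ≥ 0, i.e. 16 | h(k). Then
h(k+1) = 2·9^(k+1) - 2 = 9·(2·9^k - 2) + 16 = 9·h(k) + 16. The first term is divisible by 16 by the inductive hypothesis, and 16 is divisible by 16. Hence 16 | h(k+1).
Hence, by induction on n, the claim holds for every n ≥ 0.
Therefore the largest such d is 16.

d = 16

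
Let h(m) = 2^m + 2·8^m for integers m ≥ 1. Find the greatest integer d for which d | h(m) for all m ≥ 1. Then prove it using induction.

d = 6

Computing the first values: h(1) = 18 and h(2) = 132; gcd(18, 132) = 6, so d ≤ 6.
We prove 6 | 2^m + 2·8^m for all m ≥ 1 by induction on m.
Base step (m = 1): h(1) = 18 = 6·(3), so 6 | h(1).
Inductive step: assume the claim holds for m = i, i.e. 6 | h(i). Then
h(i+1) − 8·h(i) = (2^(i+1) + 2·8^(i+1)) − 8·(2^i + 2·8^i) = (1)·2^i·(2 − 8) = (-6)·2^i. Since 6 | h(i) by the inductive hypothesis, 6 | 8·h(i); and 6 | -6 since -6 = 6·-1. Therefore 6 | h(i+1).
This completes the induction.
Therefore the largest such d is 6.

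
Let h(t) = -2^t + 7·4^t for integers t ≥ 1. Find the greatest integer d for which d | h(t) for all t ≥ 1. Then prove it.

d = 2

Computing the first values: h(1) = 26 and h(2) = 108; gcd(26, 108) = 2, so d ≤ 2.
We prove 2 | -2^t + 7·4^t for all t ≥ 1 by induction on t.
For the base case t = 1: h(1) = 26 = 2·(13), so 2 | h(1).
For the inductive step, assume it holds for an arbitrary m ≥ 1, i.e. 2 | h(m). Then
h(m+1) − 4·h(m) = (-2^(m+1) + 7·4^(m+1)) − 4·(-2^m + 7·4^m) = (-1)·2^m·(2 − 4) = (2)·2^m. Since 2 | h(m) by the inductive hypothesis, 2 | 4·h(m); and 2 | 2 since 2 = 2·1. Therefore 2 | h(m+1).
This completes the induction.
Therefore the largest such d is 2.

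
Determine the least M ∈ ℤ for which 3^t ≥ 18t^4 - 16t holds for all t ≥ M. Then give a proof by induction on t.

M = 12

At t = 11: 177147 < 263362, so the inequality fails and M ≥ 12. We prove 3^t ≥ 18t^4 - 16t for all t ≥ 12.
When t = 12: 3^t = 531441 and 18t^4 - 16t = 373056, so 531441 ≥ 373056.
For the inductive step, assume it holds for an arbitrary i ≥ 12, so 3^i ≥ 18i^4 - 16i.
Then 3^(i + 1) = 3·(3^i) ≥ 3·(18i^4 - 16i).
Also, for i ≥ 12 we have 3·(18i^4 - 16i) ≥ 18(i+1)^4 - 16(i+1), since 3·(18i^4 - 16i) − (18(i+1)^4 - 16(i+1)) = 36i^4 - 72i^3 - 108i^2 - 104i - 2, which is nonnegative for all i ≥ 12.
Combining, 3^(i + 1) ≥ 18(i+1)^4 - 16(i+1).
By the principle of mathematical induction, the result holds for all t ≥ 12.
Hence the smallest such M is 12.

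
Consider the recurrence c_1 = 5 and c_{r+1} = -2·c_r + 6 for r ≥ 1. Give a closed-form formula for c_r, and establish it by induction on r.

c_r = 3(-2)^(r - 1) + 2

Computing the first terms: c_1 = 5, c_2 = -4, c_3 = 14. This suggests c_r = 3(-2)^(r - 1) + 2.
Base case (r = 1): the formula gives 5 = 5 = c_1.
Suppose the result is true for r = i, so c_i = 3(-2)^(i - 1) + 2.
Then c_{i+1} = -2·c_i + 6 = -2·(3(-2)^(i - 1) + 2) + 6 = 3(-2)^i + 2 = 3(-2)^((i+1) - 1) + 2,
which is the claimed formula at r = i+1.
This completes the induction.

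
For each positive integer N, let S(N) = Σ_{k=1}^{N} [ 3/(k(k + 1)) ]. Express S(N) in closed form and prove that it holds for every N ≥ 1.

We claim S(N) = 3N/(N + 1) for all N ≥ 1.
Base case (N = 1): S(1) = 3/2, and the closed form gives 3/2. They agree.
Inductive step: assume the claim holds for N = k, so S(k) = 3k/(k + 1).
Then S(k+1) = S(k) + (3/((k + 1)(k + 2))) = (3k/(k + 1)) + (3/((k + 1)(k + 2))).
Simplifying, S(k+1) = 3(k + 1)/(k + 2) = 3(k+1)/((k+1) + 1),
which is the closed form with N = k+1.
By induction, the statement is established for all N ≥ 1.

S(N) = 3N/(N + 1)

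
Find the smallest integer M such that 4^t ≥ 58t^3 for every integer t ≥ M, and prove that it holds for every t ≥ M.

At t = 7: 16384 < 19894, so the inequality fails and M ≥ 8. We prove 4^t ≥ 58t^3 for all t ≥ 8.
Base case (t = 8): 4^t = 65536 and 58t^3 = 29696, so 65536 ≥ 29696.
For the inductive step, assume it holds for an arbitrary p ≥ 8, so 4^p ≥ 58p^3.
Then 4^(p + 1) = 4·(4^p) ≥ 4·(58p^3).
Also, for p ≥ 8 we have 4·(58p^3) ≥ 58(p+1)^3, since 4 ≥ (1 + 1/p)^3 for all p ≥ 8.
Combining, 4^(p + 1) ≥ 58(p+1)^3.
This completes the induction.
Hence the smallest such M is 8.

M = 8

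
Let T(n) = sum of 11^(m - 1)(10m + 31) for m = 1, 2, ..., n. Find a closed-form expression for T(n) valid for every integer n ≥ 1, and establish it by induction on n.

T(n) = 11^n(n + 3) - 3

We claim T(n) = 11^n(n + 3) - 3 for all n ≥ 1.
Base case (n = 1): T(1) = 41, and the closed form gives 41. They agree.
Inductive step: suppose the statement holds for some m ≥ 1, so T(m) = 11^m(m + 3) - 3.
Then T(m+1) = T(m) + (11^m(10m + 41)) = (11^m(m + 3) - 3) + (11^m(10m + 41)).
Simplifying, T(m+1) = 11·11^m·m + 44·11^m - 3 = 11^(m+1)((m+1) + 3) - 3,
which is the closed form with n = m+1.
By induction, the statement is established for all n ≥ 1.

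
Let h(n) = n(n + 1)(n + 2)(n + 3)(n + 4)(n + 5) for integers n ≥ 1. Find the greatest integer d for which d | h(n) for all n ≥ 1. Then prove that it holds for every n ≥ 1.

d = 720

Computing the first values: h(1) = 720 and h(2) = 5040; gcd(720, 5040) = 720, so d ≤ 720.
We prove 720 | n(n + 1)(n + 2)(n + 3)(n + 4)(n + 5) for all n ≥ 1 by induction on n.
Base step (n = 1): h(1) = 720 = 720·(1), so 720 | h(1).
Suppose the result is true for n = m, i.e. 720 | h(m). Then
h(m+1) − h(m) = (m+1)·(m+2)·(m+3)·(m+4)·(m+5)·(m+6) − m·(m+1)·(m+2)·(m+3)·(m+4)·(m+5) = (m+1)·(m+2)·(m+3)·(m+4)·(m+5)·[(m+6) − m] = 6·(m+1)·(m+2)·(m+3)·(m+4)·(m+5). The product of 5 consecutive integers is divisible by (5)! = 120, so h(m+1) − h(m) is divisible by 6·120 = 720. By the inductive hypothesis 720 | h(m), hence 720 | h(m+1).
By induction, the statement is established for all n ≥ 1.
Therefore the largest such d is 720.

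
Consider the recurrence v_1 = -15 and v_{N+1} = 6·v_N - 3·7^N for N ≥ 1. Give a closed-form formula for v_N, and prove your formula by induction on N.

Computing the first terms: v_1 = -15, v_2 = -111, v_3 = -813. This suggests v_N = 6^N - 3·7^N.
When N = 1: the formula gives -15 = -15 = v_1.
For the inductive step, assume it holds for an arbitrary j ≥ 1, so v_j = 6^j - 3·7^j.
Then v_{j+1} = 6·v_j - 3·7^j = 6·(6^j - 3·7^j) - 3·7^j = 6^(j + 1) - 3·7^(j + 1),
which is the claimed formula at N = j+1.
This completes the induction.

v_N = 6^N - 3·7^N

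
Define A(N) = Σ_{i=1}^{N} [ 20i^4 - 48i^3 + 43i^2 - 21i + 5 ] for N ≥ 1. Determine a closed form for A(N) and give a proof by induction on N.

A(N) = N(4N^4 - 2N^3 - 3N^2 - N + 1)

We claim A(N) = N(4N^4 - 2N^3 - 3N^2 - N + 1) for all N ≥ 1.
For the base case N = 1: A(1) = -1, and the closed form gives -1. They agree.
For the inductive step, assume it holds for an arbitrary i ≥ 1, so A(i) = i(4i^4 - 2i^3 - 3i^2 - i + 1).
Then A(i+1) = A(i) + (20i^4 + 32i^3 + 19i^2 + i - 1) = (i(4i^4 - 2i^3 - 3i^2 - i + 1)) + (20i^4 + 32i^3 + 19i^2 + i - 1).
Simplifying, A(i+1) = (i + 1)(4i^4 + 14i^3 + 15i^2 + 3i - 1) = (i+1)(4(i+1)^4 - 2(i+1)^3 - 3(i+1)^2 - (i+1) + 1),
which is the closed form with N = i+1.
Hence, by induction on N, the claim holds for every N ≥ 1.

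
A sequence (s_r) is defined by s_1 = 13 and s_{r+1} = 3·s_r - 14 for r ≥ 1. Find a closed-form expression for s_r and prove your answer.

Computing the first terms: s_1 = 13, s_2 = 25, s_3 = 61. This suggests s_r = 2·3^r + 7.
Base step (r = 1): the formula gives 13 = 13 = s_1.
Inductive step: suppose the statement holds for some i ≥ 1, so s_i = 2·3^i + 7.
Then s_{i+1} = 3·s_i - 14 = 3·(2·3^i + 7) - 14 = 2·3^(i + 1) + 7,
which is the claimed formula at r = i+1.
Hence, by induction on r, the claim holds for every r ≥ 1.

s_r = 2·3^r + 7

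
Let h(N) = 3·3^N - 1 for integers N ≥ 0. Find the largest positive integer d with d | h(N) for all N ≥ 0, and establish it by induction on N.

d = 2

Computing the first values: h(0) = 2 and h(1) = 8; gcd(2, 8) = 2, so d ≤ 2.
We prove 2 | 3·3^N - 1 for all N ≥ 0 by induction on N.
Base case (N = 0): h(0) = 2 = 2·(1), so 2 | h(0).
For the inductive step, assume it holds for an arbitrary p ≥ 0, i.e. 2 | h(p). Then
h(p+1) = 3·3^(p+1) - 1 = 3·(3·3^p - 1) + 2 = 3·h(p) + 2. The first term is divisible by 2 by the inductive hypothesis, and 2 is divisible by 2. Hence 2 | h(p+1).
This completes the induction.
Therefore the largest such d is 2.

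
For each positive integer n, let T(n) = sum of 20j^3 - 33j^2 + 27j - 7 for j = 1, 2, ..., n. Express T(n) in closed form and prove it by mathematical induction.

T(n) = n(5n^3 - n^2 + 2n + 1)

We claim T(n) = n(5n^3 - n^2 + 2n + 1) for all n ≥ 1.
When n = 1: T(1) = 7, and the closed form gives 7. They agree.
Suppose the result is true for n = j, so T(j) = j(5j^3 - j^2 + 2j + 1).
Then T(j+1) = T(j) + (20j^3 + 27j^2 + 21j + 7) = (j(5j^3 - j^2 + 2j + 1)) + (20j^3 + 27j^2 + 21j + 7).
Simplifying, T(j+1) = (j + 1)(5j^3 + 14j^2 + 15j + 7) = (j+1)(5(j+1)^3 - (j+1)^2 + 2(j+1) + 1),
which is the closed form with n = j+1.
Hence, by induction on n, the claim holds for every n ≥ 1.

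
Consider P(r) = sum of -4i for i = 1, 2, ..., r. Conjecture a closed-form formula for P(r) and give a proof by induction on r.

P(r) = -2r(r + 1)

We claim P(r) = -2r(r + 1) for all r ≥ 1.
Base case (r = 1): P(1) = -4, and the closed form gives -4. They agree.
Inductive step: assume the claim holds for r = i, so P(i) = 2i(-i - 1).
Then P(i+1) = P(i) + (-4i - 4) = (2i(-i - 1)) + (-4i - 4).
Simplifying, P(i+1) = -2(i + 1)(i + 2) = -2(i+1)((i+1) + 1),
which is the closed form with r = i+1.
Hence, by induction on r, the claim holds for every r ≥ 1.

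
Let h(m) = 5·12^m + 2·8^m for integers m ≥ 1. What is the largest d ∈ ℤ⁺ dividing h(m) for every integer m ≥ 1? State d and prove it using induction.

Computing the first values: h(1) = 76 and h(2) = 848; gcd(76, 848) = 4, so d ≤ 4.
We prove 4 | 5·12^m + 2·8^m for all m ≥ 1 by induction on m.
Base case (m = 1): h(1) = 76 = 4·(19), so 4 | h(1).
Inductive step: assume the claim holds for m = k, i.e. 4 | h(k). Then
h(k+1) − 12·h(k) = (5·12^(k+1) + 2·8^(k+1)) − 12·(5·12^k + 2·8^k) = (2)·8^k·(8 − 12) = (-8)·8^k. Since 4 | h(k) by the inductive hypothesis, 4 | 12·h(k); and 4 | -8 since -8 = 4·-2. Therefore 4 | h(k+1).
This completes the induction.
Therefore the largest such d is 4.

d = 4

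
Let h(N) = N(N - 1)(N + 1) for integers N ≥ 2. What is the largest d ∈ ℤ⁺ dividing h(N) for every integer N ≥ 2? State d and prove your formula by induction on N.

Computing the first values: h(2) = 6 and h(3) = 24; gcd(6, 24) = 6, so d ≤ 6.
We prove 6 | N(N - 1)(N + 1) for all N ≥ 2 by induction on N.
When N = 2: h(2) = 6 = 6·(1), so 6 | h(2).
For the inductive step, assume it holds for an arbitrary p ≥ 2, i.e. 6 | h(p). Then
h(p+1) − h(p) = p·(p+1)·(p+2) − (p-1)·p·(p+1) = p·(p+1)·[(p+2) − (p-1)] = 3·p·(p+1). The product of 2 consecutive integers is divisible by (2)! = 2, so h(p+1) − h(p) is divisible by 3·2 = 6. By the inductive hypothesis 6 | h(p), hence 6 | h(p+1).
This completes the induction.
Therefore the largest such d is 6.

d = 6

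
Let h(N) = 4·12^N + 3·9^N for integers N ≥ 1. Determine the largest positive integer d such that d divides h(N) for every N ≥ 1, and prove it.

d = 3

Computing the first values: h(1) = 75 and h(2) = 819; gcd(75, 819) = 3, so d ≤ 3.
We prove 3 | 4·12^N + 3·9^N for all N ≥ 1 by induction on N.
When N = 1: h(1) = 75 = 3·(25), so 3 | h(1).
For the inductive step, assume it holds for an arbitrary j ≥ 1, i.e. 3 | h(j). Then
h(j+1) − 12·h(j) = (4·12^(j+1) + 3·9^(j+1)) − 12·(4·12^j + 3·9^j) = (3)·9^j·(9 − 12) = (-9)·9^j. Since 3 | h(j) by the inductive hypothesis, 3 | 12·h(j); and 3 | -9 since -9 = 3·-3. Therefore 3 | h(j+1).
By induction, the statement is established for all N ≥ 1.
Therefore the largest such d is 3.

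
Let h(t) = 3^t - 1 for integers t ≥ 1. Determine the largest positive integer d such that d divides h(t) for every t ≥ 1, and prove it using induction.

d = 2

Computing the first values: h(1) = 2 and h(2) = 8; gcd(2, 8) = 2, so d ≤ 2.
We prove 2 | 3^t - 1 for all t ≥ 1 by induction on t.
For the base case t = 1: h(1) = 2 = 2·(1), so 2 | h(1).
Inductive step: suppose the statement holds for some i ≥ 1, i.e. 2 | h(i). Then
3^{i+1} − 1^{i+1} = 3·3^i − 1·1^i = 3·(3^i − 1^i) + (2)·1^i. The first term is divisible by 2 by the inductive hypothesis, and the second term (2)·1^i is divisible by 2 since 2 | 2. Hence 2 | h(i+1).
By induction, the statement is established for all t ≥ 1.
Therefore the largest such d is 2.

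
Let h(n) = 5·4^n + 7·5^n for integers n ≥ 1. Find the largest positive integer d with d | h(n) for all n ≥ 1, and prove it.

Computing the first values: h(1) = 55 and h(2) = 255; gcd(55, 255) = 5, so d ≤ 5.
We prove 5 | 5·4^n + 7·5^n for all n ≥ 1 by induction on n.
When n = 1: h(1) = 55 = 5·(11), so 5 | h(1).
For the inductive step, assume it holds for an arbitrary j ≥ 1, i.e. 5 | h(j). Then
h(j+1) − 5·h(j) = (5·4^(j+1) + 7·5^(j+1)) − 5·(5·4^j + 7·5^j) = (5)·4^j·(4 − 5) = (-5)·4^j. Since 5 | h(j) by the inductive hypothesis, 5 | 5·h(j); and 5 | -5 since -5 = 5·-1. Therefore 5 | h(j+1).
This completes the induction.
Therefore the largest such d is 5.

d = 5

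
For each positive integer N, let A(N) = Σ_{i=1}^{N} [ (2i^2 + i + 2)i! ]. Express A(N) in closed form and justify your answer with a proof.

We claim A(N) = (2N + 1)(N + 1)! - 1 for all N ≥ 1.
For the base case N = 1: A(1) = 5, and the closed form gives 5. They agree.
Suppose the result is true for N = i, so A(i) = (2i + 1)(i + 1)! - 1.
Then A(i+1) = A(i) + ((2i^2 + 5i + 5)(i + 1)!) = ((2i + 1)(i + 1)! - 1) + ((2i^2 + 5i + 5)(i + 1)!).
Simplifying, A(i+1) = (2(i+1) + 1)((i+1) + 1)! - 1,
which is the closed form with N = i+1.
By the principle of mathematical induction, the result holds for all N ≥ 1.

A(N) = (2N + 1)(N + 1)! - 1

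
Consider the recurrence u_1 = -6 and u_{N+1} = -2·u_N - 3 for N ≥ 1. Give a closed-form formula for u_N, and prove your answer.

u_N = -5(-2)^(N - 1) - 1

Computing the first terms: u_1 = -6, u_2 = 9, u_3 = -21. This suggests u_N = -5(-2)^(N - 1) - 1.
When N = 1: the formula gives -6 = -6 = u_1.
For the inductive step, assume it holds for an arbitrary j ≥ 1, so u_j = -5(-2)^(j - 1) - 1.
Then u_{j+1} = -2·u_j - 3 = -2·(-5(-2)^(j - 1) - 1) - 3 = -5(-2)^j - 1 = -5(-2)^((j+1) - 1) - 1,
which is the claimed formula at N = j+1.
By induction, the statement is established for all N ≥ 1.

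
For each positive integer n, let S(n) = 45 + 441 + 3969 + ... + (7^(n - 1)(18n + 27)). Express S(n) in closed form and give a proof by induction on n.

We claim S(n) = 7^n(3n + 4) - 4 for all n ≥ 1.
Base case (n = 1): S(1) = 45, and the closed form gives 45. They agree.
Inductive step: suppose the statement holds for some m ≥ 1, so S(m) = 7^m(3m + 4) - 4.
Then S(m+1) = S(m) + (7^m(18m + 45)) = (7^m(3m + 4) - 4) + (7^m(18m + 45)).
Simplifying, S(m+1) = 21·7^m·m + 49·7^m - 4 = 7^(m+1)(3(m+1) + 4) - 4,
which is the closed form with n = m+1.
By induction, the statement is established for all n ≥ 1.

S(n) = 7^n(3n + 4) - 4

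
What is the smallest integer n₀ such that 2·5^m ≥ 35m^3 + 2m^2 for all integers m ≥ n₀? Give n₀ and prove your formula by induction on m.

At m = 4: 1250 < 2272, so the inequality fails and n₀ ≥ 5. We prove 2·5^m ≥ 35m^3 + 2m^2 for all m ≥ 5.
Base step (m = 5): 2·5^m = 6250 and 35m^3 + 2m^2 = 4425, so 6250 ≥ 4425.
Inductive step: suppose the statement holds for some k ≥ 5, so 2·5^k ≥ 35k^3 + 2k^2.
Then 2·5^(k + 1) = 5·(2·5^k) ≥ 5·(35k^3 + 2k^2).
Also, for k ≥ 5 we have 5·(35k^3 + 2k^2) ≥ 35(k+1)^3 + 2(k+1)^2, since 5·(35k^3 + 2k^2) − (35(k+1)^3 + 2(k+1)^2) = 140k^3 - 97k^2 - 109k - 37, which is nonnegative for all k ≥ 5.
Combining, 2·5^(k + 1) ≥ 35(k+1)^3 + 2(k+1)^2.
By the principle of mathematical induction, the result holds for all m ≥ 5.
Hence the smallest such n₀ is 5.

n₀ = 5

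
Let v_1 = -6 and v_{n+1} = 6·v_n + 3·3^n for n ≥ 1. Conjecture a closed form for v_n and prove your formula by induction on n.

v_n = -3^n - 3·6^(n - 1)

Computing the first terms: v_1 = -6, v_2 = -27, v_3 = -135. This suggests v_n = -3^n - 3·6^(n - 1).
When n = 1: the formula gives -6 = -6 = v_1.
Inductive step: assume the claim holds for n = m, so v_m = -3^m - 3·6^(m - 1).
Then v_{m+1} = 6·v_m + 3·3^m = 6·(-3^m - 3·6^(m - 1)) + 3·3^m = -3^(m + 1) - 3·6^m = -3^(m+1) - 3·6^((m+1) - 1),
which is the claimed formula at n = m+1.
Hence, by induction on n, the claim holds for every n ≥ 1.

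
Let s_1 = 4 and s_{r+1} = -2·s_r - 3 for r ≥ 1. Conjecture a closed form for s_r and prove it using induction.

Computing the first terms: s_1 = 4, s_2 = -11, s_3 = 19. This suggests s_r = 5(-2)^(r - 1) - 1.
For the base case r = 1: the formula gives 4 = 4 = s_1.
Inductive step: suppose the statement holds for some i ≥ 1, so s_i = 5(-2)^(i - 1) - 1.
Then s_{i+1} = -2·s_i - 3 = -2·(5(-2)^(i - 1) - 1) - 3 = 5(-2)^i - 1 = 5(-2)^((i+1) - 1) - 1,
which is the claimed formula at r = i+1.
By induction, the statement is established for all r ≥ 1.

s_r = 5(-2)^(r - 1) - 1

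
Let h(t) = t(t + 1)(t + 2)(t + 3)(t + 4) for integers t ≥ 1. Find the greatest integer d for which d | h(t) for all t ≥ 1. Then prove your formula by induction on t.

Computing the first values: h(1) = 120 and h(2) = 720; gcd(120, 720) = 120, so d ≤ 120.
We prove 120 | t(t + 1)(t + 2)(t + 3)(t + 4) for all t ≥ 1 by induction on t.
For the base case t = 1: h(1) = 120 = 120·(1), so 120 | h(1).
Inductive step: suppose the statement holds for some p ≥ 1, i.e. 120 | h(p). Then
h(p+1) − h(p) = (p+1)·(p+2)·(p+3)·(p+4)·(p+5) − p·(p+1)·(p+2)·(p+3)·(p+4) = (p+1)·(p+2)·(p+3)·(p+4)·[(p+5) − p] = 5·(p+1)·(p+2)·(p+3)·(p+4). The product of 4 consecutive integers is divisible by (4)! = 24, so h(p+1) − h(p) is divisible by 5·24 = 120. By the inductive hypothesis 120 | h(p), hence 120 | h(p+1).
This completes the induction.
Therefore the largest such d is 120.

d = 120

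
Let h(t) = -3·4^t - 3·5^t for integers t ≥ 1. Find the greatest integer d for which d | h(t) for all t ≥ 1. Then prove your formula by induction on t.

Computing the first values: h(1) = -27 and h(2) = -123; gcd(-27, -123) = 3, so d ≤ 3.
We prove 3 | -3·4^t - 3·5^t for all t ≥ 1 by induction on t.
When t = 1: h(1) = -27 = 3·(-9), so 3 | h(1).
Inductive step: suppose the statement holds for some k ≥ 1, i.e. 3 | h(k). Then
h(k+1) − 5·h(k) = (-3·4^(k+1) - 3·5^(k+1)) − 5·(-3·4^k - 3·5^k) = (-3)·4^k·(4 − 5) = (3)·4^k. Since 3 | h(k) by the inductive hypothesis, 3 | 5·h(k); and 3 | 3 since 3 = 3·1. Therefore 3 | h(k+1).
By induction, the statement is established for all t ≥ 1.
Therefore the largest such d is 3.

d = 3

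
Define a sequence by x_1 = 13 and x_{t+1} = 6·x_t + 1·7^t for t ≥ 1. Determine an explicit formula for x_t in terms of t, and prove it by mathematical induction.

Computing the first terms: x_1 = 13, x_2 = 85, x_3 = 559. This suggests x_t = 6^t + 7^t.
Base step (t = 1): the formula gives 13 = 13 = x_1.
For the inductive step, assume it holds for an arbitrary j ≥ 1, so x_j = 6^j + 7^j.
Then x_{j+1} = 6·x_j + 1·7^j = 6·(6^j + 7^j) + 1·7^j = 6^(j + 1) + 7^(j + 1),
which is the claimed formula at t = j+1.
Hence, by induction on t, the claim holds for every t ≥ 1.

x_t = 6^t + 7^t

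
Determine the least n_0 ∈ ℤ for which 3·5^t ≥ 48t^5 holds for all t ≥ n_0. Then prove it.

At t = 8: 1171875 < 1572864, so the inequality fails and n_0 ≥ 9. We prove 3·5^t ≥ 48t^5 for all t ≥ 9.
For the base case t = 9: 3·5^t = 5859375 and 48t^5 = 2834352, so 5859375 ≥ 2834352.
Inductive step: suppose the statement holds for some j ≥ 9, so 3·5^j ≥ 48j^5.
Then 3·5^(j + 1) = 5·(3·5^j) ≥ 5·(48j^5).
Also, for j ≥ 9 we have 5·(48j^5) ≥ 48(j+1)^5, since 5 ≥ (1 + 1/j)^5 for all j ≥ 9.
Combining, 3·5^(j + 1) ≥ 48(j+1)^5.
This completes the induction.
Hence the smallest such n_0 is 9.

n_0 = 9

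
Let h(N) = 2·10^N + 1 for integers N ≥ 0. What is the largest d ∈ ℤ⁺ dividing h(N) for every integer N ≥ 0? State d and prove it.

Computing the first values: h(0) = 3 and h(1) = 21; gcd(3, 21) = 3, so d ≤ 3.
We prove 3 | 2·10^N + 1 for all N ≥ 0 by induction on N.
Base step (N = 0): h(0) = 3 = 3·(1), so 3 | h(0).
Suppose the result is true for N = m, i.e. 3 | h(m). Then
h(m+1) = 2·10^(m+1) + 1 = 10·(2·10^m + 1) - 9 = 10·h(m) - 9. The first term is divisible by 3 by the inductive hypothesis, and -9 is divisible by 3. Hence 3 | h(m+1).
By induction, the statement is established for all N ≥ 0.
Therefore the largest such d is 3.

d = 3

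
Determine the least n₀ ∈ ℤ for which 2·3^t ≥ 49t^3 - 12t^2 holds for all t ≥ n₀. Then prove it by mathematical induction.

n₀ = 9

At t = 8: 13122 < 24320, so the inequality fails and n₀ ≥ 9. We prove 2·3^t ≥ 49t^3 - 12t^2 for all t ≥ 9.
Base step (t = 9): 2·3^t = 39366 and 49t^3 - 12t^2 = 34749, so 39366 ≥ 34749.
Inductive step: assume the claim holds for t = i, so 2·3^i ≥ 49i^3 - 12i^2.
Then 2·3^(i + 1) = 3·(2·3^i) ≥ 3·(49i^3 - 12i^2).
Also, for i ≥ 9 we have 3·(49i^3 - 12i^2) ≥ 49(i+1)^3 - 12(i+1)^2, since 3·(49i^3 - 12i^2) − (49(i+1)^3 - 12(i+1)^2) = 98i^3 - 171i^2 - 123i - 37, which is nonnegative for all i ≥ 9.
Combining, 2·3^(i + 1) ≥ 49(i+1)^3 - 12(i+1)^2.
By induction, the statement is established for all t ≥ 9.
Hence the smallest such n₀ is 9.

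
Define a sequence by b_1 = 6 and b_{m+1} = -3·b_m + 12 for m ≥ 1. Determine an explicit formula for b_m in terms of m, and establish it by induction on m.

b_m = -(-3)^m + 3

Computing the first terms: b_1 = 6, b_2 = -6, b_3 = 30. This suggests b_m = -(-3)^m + 3.
Base case (m = 1): the formula gives 6 = 6 = b_1.
Inductive step: assume the claim holds for m = k, so b_k = -(-3)^k + 3.
Then b_{k+1} = -3·b_k + 12 = -3·(-(-3)^k + 3) + 12 = -(-3)^(k + 1) + 3,
which is the claimed formula at m = k+1.
By the principle of mathematical induction, the result holds for all m ≥ 1.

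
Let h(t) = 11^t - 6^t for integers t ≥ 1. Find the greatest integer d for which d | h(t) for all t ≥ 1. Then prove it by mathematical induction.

Computing the first values: h(1) = 5 and h(2) = 85; gcd(5, 85) = 5, so d ≤ 5.
We prove 5 | 11^t - 6^t for all t ≥ 1 by induction on t.
For the base case t = 1: h(1) = 5 = 5·(1), so 5 | h(1).
Inductive step: assume the claim holds for t = r, i.e. 5 | h(r). Then
11^{r+1} − 6^{r+1} = 11·11^r − 6·6^r = 11·(11^r − 6^r) + (5)·6^r. The first term is divisible by 5 by the inductive hypothesis, and the second term (5)·6^r is divisible by 5 since 5 | 5. Hence 5 | h(r+1).
Hence, by induction on t, the claim holds for every t ≥ 1.
Therefore the largest such d is 5.

d = 5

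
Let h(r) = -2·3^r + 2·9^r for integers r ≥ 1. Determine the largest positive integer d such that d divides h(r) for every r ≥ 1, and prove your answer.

d = 12

Computing the first values: h(1) = 12 and h(2) = 144; gcd(12, 144) = 12, so d ≤ 12.
We prove 12 | -2·3^r + 2·9^r for all r ≥ 1 by induction on r.
Base case (r = 1): h(1) = 12 = 12·(1), so 12 | h(1).
For the inductive step, assume it holds for an arbitrary p ≥ 1, i.e. 12 | h(p). Then
h(p+1) − 9·h(p) = (-2·3^(p+1) + 2·9^(p+1)) − 9·(-2·3^p + 2·9^p) = (-2)·3^p·(3 − 9) = (12)·3^p. Since 12 | h(p) by the inductive hypothesis, 12 | 9·h(p); and 12 | 12 since 12 = 12·1. Therefore 12 | h(p+1).
By induction, the statement is established for all r ≥ 1.
Therefore the largest such d is 12.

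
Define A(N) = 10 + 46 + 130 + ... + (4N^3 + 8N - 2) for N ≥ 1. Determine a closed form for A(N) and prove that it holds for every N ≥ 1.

A(N) = N(N^3 + 2N^2 + 5N + 2)

We claim A(N) = N(N^3 + 2N^2 + 5N + 2) for all N ≥ 1.
Base step (N = 1): A(1) = 10, and the closed form gives 10. They agree.
Inductive step: suppose the statement holds for some i ≥ 1, so A(i) = i(i^3 + 2i^2 + 5i + 2).
Then A(i+1) = A(i) + (8i + 4(i + 1)^3 + 6) = (i(i^3 + 2i^2 + 5i + 2)) + (8i + 4(i + 1)^3 + 6).
Simplifying, A(i+1) = (i + 1)(i^3 + 5i^2 + 12i + 10) = (i+1)((i+1)^3 + 2(i+1)^2 + 5(i+1) + 2),
which is the closed form with N = i+1.
This completes the induction.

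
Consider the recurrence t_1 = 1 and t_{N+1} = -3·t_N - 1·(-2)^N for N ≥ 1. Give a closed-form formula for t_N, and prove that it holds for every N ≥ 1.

t_N = -(-2)^N - (-3)^(N - 1)

Computing the first terms: t_1 = 1, t_2 = -1, t_3 = -1. This suggests t_N = -(-2)^N - (-3)^(N - 1).
Base case (N = 1): the formula gives 1 = 1 = t_1.
Suppose the result is true for N = k, so t_k = -(-2)^k - (-3)^(k - 1).
Then t_{k+1} = -3·t_k - 1·(-2)^k = -3·(-(-2)^k - (-3)^(k - 1)) - 1·(-2)^k = -(-2)^(k + 1) - (-3)^k = -(-2)^(k+1) - (-3)^((k+1) - 1),
which is the claimed formula at N = k+1.
This completes the induction.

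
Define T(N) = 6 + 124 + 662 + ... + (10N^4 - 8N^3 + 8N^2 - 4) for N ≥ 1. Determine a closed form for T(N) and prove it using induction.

T(N) = N(N^2 + N - 1)(2N^2 + N + 3)

We claim T(N) = N(N^2 + N - 1)(2N^2 + N + 3) for all N ≥ 1.
When N = 1: T(1) = 6, and the closed form gives 6. They agree.
Inductive step: suppose the statement holds for some p ≥ 1, so T(p) = p(2p^4 + 3p^3 + 2p^2 + 2p - 3).
Then T(p+1) = T(p) + (10p^4 + 32p^3 + 44p^2 + 32p + 6) = (p(2p^4 + 3p^3 + 2p^2 + 2p - 3)) + (10p^4 + 32p^3 + 44p^2 + 32p + 6).
Simplifying, T(p+1) = (p + 1)(p^2 + 3p + 1)(2p^2 + 5p + 6) = (p+1)((p+1)^2 + (p+1) - 1)(2(p+1)^2 + (p+1) + 3),
which is the closed form with N = p+1.
By the principle of mathematical induction, the result holds for all N ≥ 1.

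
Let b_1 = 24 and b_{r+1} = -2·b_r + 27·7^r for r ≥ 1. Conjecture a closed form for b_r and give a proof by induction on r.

Computing the first terms: b_1 = 24, b_2 = 141, b_3 = 1041. This suggests b_r = 3(-2)^(r - 1) + 3·7^r.
Base step (r = 1): the formula gives 24 = 24 = b_1.
Inductive step: assume the claim holds for r = k, so b_k = 3(-2)^(k - 1) + 3·7^k.
Then b_{k+1} = -2·b_k + 27·7^k = -2·(3(-2)^(k - 1) + 3·7^k) + 27·7^k = 3(-2)^k + 3·7^(k + 1) = 3(-2)^((k+1) - 1) + 3·7^(k+1),
which is the claimed formula at r = k+1.
This completes the induction.

b_r = 3(-2)^(r - 1) + 3·7^r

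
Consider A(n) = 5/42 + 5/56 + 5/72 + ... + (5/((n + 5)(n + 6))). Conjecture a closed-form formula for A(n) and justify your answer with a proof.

A(n) = 5n/(6(n + 6))

We claim A(n) = 5n/(6(n + 6)) for all n ≥ 1.
For the base case n = 1: A(1) = 5/42, and the closed form gives 5/42. They agree.
Suppose the result is true for n = r, so A(r) = 5r/(6(r + 6)).
Then A(r+1) = A(r) + (5/((r + 6)(r + 7))) = (5r/(6(r + 6))) + (5/((r + 6)(r + 7))).
Simplifying, A(r+1) = 5(r + 1)/(6(r + 7)) = 5(r+1)/(6((r+1) + 6)),
which is the closed form with n = r+1.
Hence, by induction on n, the claim holds for every n ≥ 1.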